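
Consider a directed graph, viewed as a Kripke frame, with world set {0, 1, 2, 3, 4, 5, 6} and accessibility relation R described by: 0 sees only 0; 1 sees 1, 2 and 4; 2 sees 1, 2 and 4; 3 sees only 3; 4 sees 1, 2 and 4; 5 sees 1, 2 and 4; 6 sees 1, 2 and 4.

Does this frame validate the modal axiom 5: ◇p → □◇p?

Yes

By correspondence theory, 5 is valid on a frame iff R is Euclidean.
Euclidean: yes — any two successors of a common world are R-related.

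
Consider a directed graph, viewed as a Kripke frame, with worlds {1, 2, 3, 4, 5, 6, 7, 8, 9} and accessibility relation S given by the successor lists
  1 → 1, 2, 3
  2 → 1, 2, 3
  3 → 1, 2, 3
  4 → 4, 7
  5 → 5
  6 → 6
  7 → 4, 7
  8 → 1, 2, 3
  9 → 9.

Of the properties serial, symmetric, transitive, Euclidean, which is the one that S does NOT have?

Serial: yes — every world has a successor (e.g. 1 S 1).
Symmetric: no — 8 S 1 but not 1 S 8.
Transitive: yes — every two-step S-path is closed by a direct edge.
Euclidean: yes — any two successors of a common world are S-related.
Only symmetric fails.

symmetric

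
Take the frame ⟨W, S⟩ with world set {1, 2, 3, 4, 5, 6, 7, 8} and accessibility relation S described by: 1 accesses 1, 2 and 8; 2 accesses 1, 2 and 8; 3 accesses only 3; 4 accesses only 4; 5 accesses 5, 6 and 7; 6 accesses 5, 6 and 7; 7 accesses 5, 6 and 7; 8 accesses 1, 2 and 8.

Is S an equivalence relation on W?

Yes

Reflexive: yes — every world is S-related to itself.
Symmetric: yes — every pair in S has its reverse in S.
Transitive: yes — every two-step S-path is closed by a direct edge.
So S is an equivalence relation.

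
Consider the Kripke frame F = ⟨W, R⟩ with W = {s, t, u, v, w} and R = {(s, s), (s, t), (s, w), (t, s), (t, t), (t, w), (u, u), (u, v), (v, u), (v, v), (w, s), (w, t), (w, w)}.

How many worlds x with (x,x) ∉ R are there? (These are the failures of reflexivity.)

R is reflexive; there are no such worlds.

0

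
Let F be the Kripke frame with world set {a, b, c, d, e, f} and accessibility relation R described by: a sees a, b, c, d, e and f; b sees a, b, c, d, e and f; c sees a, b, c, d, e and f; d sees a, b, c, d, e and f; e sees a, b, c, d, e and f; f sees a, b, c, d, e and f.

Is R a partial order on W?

No

Reflexive: yes — every world is R-related to itself.
Transitive: yes — every two-step R-path is closed by a direct edge.
Antisymmetric: no — a R b and b R a with a ≠ b.
So R is not a partial order.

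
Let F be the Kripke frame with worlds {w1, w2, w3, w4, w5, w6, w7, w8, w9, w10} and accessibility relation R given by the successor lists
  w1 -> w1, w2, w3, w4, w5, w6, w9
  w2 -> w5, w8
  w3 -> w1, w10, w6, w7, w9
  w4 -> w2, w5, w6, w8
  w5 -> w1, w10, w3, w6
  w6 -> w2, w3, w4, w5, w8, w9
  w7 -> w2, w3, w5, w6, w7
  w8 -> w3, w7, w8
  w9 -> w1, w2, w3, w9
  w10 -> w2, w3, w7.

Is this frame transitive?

No

Transitive: no — w1 R w2 and w2 R w8, but not w1 R w8.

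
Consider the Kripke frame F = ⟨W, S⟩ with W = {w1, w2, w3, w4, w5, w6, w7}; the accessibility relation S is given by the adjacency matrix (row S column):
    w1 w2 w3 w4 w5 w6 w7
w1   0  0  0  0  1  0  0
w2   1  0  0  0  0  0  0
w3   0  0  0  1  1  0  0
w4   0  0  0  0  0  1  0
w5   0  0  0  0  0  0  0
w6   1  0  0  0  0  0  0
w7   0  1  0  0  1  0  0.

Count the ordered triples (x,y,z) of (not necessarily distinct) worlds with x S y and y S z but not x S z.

5

Enumerating: (w2,w1,w5), (w3,w4,w6), (w4,w6,w1), (w6,w1,w5), (w7,w2,w1).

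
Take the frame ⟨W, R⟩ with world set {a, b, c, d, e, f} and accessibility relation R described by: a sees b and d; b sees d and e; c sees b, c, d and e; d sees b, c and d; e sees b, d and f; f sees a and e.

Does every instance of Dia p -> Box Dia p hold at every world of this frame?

Axiom 5 corresponds to the accessibility relation being Euclidean.
Euclidean: no — b R d and b R e, but not d R e.

No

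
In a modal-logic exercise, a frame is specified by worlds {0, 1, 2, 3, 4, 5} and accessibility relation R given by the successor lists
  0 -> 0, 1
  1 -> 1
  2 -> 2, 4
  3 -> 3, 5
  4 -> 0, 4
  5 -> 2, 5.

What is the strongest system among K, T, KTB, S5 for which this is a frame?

T

Reflexive (axiom T): yes — every world is R-related to itself.
Symmetric (axiom B): no — 0 R 1 but not 1 R 0.
Euclidean (axiom 5): no — 0 R 1 and 0 R 0, but not 1 R 0.
So F validates K, T; KTB would additionally require R to be symmetric. The strongest is T.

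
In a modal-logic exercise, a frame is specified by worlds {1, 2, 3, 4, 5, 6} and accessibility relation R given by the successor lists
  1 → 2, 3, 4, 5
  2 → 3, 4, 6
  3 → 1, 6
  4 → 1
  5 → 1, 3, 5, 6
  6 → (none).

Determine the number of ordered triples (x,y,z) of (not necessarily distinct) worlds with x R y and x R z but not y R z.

Enumerating: (1,2,2), (1,2,5), (1,3,2), (1,3,3), (1,3,4), (1,3,5), (1,4,2), (1,4,3), (1,4,4), (1,4,5), (1,5,2), (1,5,4), … and 21 more.
Total: 33.

33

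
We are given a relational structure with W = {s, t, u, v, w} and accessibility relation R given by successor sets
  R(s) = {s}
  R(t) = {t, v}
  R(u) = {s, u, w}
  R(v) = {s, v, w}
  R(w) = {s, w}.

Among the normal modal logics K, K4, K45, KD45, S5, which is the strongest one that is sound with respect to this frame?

K

Transitive (axiom 4): no — t R v and v R s, but not t R s.
Euclidean (axiom 5): no — u R s and u R w, but not s R w.
Serial (axiom D): yes — every world has a successor (e.g. s R s).
Reflexive (axiom T): yes — every world is R-related to itself.
So F validates K; K4 would additionally require R to be transitive. The strongest is K.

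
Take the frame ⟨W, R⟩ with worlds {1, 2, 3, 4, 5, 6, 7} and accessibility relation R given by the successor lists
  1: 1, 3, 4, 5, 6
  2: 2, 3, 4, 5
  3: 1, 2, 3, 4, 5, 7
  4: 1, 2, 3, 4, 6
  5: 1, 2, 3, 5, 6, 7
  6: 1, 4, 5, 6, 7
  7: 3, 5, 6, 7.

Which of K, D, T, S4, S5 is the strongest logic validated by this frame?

T

Serial (axiom D): yes — every world has a successor (e.g. 1 R 1).
Reflexive (axiom T): yes — every world is R-related to itself.
Transitive (axiom 4): no — 1 R 3 and 3 R 2, but not 1 R 2.
Euclidean (axiom 5): no — 1 R 3 and 1 R 6, but not 3 R 6.
So F validates K, D, T; S4 would additionally require R to be transitive. The strongest is T.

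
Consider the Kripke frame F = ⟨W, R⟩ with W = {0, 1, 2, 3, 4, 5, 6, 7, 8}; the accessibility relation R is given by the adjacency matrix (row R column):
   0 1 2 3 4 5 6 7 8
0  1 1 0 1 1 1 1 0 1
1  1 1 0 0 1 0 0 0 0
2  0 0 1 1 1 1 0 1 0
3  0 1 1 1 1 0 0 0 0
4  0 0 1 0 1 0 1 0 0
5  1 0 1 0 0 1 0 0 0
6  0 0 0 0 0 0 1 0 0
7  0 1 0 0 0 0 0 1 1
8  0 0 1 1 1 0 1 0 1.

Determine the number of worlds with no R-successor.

R is serial; there are no such worlds.

0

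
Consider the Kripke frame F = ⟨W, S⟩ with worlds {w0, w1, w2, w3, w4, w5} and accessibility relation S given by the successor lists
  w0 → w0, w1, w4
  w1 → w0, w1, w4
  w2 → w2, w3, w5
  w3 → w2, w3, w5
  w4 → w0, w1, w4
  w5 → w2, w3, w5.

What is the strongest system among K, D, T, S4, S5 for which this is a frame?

S5

Serial (axiom D): yes — every world has a successor (e.g. w0 S w0).
Reflexive (axiom T): yes — every world is S-related to itself.
Transitive (axiom 4): yes — every two-step S-path is closed by a direct edge.
Euclidean (axiom 5): yes — any two successors of a common world are S-related.
So F validates K, D, T, S4, S5. The strongest is S5.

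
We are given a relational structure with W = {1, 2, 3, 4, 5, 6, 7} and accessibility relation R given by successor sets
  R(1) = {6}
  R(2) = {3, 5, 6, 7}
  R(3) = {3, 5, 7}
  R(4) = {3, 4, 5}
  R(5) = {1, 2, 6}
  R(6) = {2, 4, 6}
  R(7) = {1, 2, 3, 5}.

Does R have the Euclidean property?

Euclidean: no — 2 R 3 and 2 R 6, but not 3 R 6.

No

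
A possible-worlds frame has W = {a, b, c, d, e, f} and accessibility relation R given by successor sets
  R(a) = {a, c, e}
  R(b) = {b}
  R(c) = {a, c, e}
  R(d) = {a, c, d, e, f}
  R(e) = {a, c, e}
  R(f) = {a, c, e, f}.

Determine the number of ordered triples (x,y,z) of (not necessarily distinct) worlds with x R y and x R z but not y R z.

Enumerating: (d,a,d), (d,a,f), (d,c,d), (d,c,f), (d,e,d), (d,e,f), (d,f,d), (f,a,f), (f,c,f), (f,e,f).

10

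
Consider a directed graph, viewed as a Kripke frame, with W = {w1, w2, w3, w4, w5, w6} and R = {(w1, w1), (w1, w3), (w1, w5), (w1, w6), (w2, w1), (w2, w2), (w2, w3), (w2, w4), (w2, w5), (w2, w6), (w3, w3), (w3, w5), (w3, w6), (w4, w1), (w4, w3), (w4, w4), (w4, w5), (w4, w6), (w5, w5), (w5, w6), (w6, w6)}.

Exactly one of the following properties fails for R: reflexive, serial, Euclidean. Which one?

Reflexive: yes — every world is R-related to itself.
Serial: yes — every world has a successor (e.g. w1 R w1).
Euclidean: no — w1 R w5 and w1 R w3, but not w5 R w3.
Only Euclidean fails.

Euclidean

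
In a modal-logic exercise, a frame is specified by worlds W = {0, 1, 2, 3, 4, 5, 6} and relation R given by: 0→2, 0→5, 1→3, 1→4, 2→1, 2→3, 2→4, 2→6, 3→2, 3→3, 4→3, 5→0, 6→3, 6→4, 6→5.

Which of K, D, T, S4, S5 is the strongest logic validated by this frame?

Serial (axiom D): yes — every world has a successor (e.g. 0 R 2).
Reflexive (axiom T): no — 0 is not related to itself.
Transitive (axiom 4): no — 0 R 2 and 2 R 1, but not 0 R 1.
Euclidean (axiom 5): no — 0 R 2 and 0 R 5, but not 2 R 5.
So F validates K, D; T would additionally require R to be reflexive. The strongest is D.

D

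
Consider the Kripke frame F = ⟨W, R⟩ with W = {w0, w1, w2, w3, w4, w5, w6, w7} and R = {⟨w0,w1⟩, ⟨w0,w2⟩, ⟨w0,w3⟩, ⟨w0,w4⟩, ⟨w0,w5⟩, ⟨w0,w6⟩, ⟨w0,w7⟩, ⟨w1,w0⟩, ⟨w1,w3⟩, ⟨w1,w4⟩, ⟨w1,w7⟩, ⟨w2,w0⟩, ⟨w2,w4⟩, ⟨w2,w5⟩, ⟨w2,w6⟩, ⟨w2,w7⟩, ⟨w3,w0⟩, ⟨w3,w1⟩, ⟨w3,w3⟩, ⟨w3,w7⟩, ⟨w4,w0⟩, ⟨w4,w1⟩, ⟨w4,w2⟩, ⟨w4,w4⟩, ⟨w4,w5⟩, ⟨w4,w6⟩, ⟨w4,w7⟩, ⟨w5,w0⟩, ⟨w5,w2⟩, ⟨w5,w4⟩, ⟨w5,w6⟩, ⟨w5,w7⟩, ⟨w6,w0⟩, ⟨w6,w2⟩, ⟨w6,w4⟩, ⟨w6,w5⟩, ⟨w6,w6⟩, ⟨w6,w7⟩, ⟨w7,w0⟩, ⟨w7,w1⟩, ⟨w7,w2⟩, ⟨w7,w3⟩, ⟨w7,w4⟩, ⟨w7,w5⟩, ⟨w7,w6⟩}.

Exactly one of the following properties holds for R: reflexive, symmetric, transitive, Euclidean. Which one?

symmetric

Reflexive: no — w0 is not related to itself.
Symmetric: yes — every pair in R has its reverse in R.
Transitive: no — w1 R w0 and w0 R w2, but not w1 R w2.
Euclidean: no — w0 R w1 and w0 R w2, but not w1 R w2.
Only symmetric holds.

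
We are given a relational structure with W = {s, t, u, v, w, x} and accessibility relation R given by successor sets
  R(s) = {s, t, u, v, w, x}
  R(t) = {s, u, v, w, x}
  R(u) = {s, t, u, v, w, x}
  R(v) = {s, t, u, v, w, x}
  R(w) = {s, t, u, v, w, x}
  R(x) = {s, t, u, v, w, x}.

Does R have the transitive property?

Transitive: no — t R s and s R t, but not t R t.

No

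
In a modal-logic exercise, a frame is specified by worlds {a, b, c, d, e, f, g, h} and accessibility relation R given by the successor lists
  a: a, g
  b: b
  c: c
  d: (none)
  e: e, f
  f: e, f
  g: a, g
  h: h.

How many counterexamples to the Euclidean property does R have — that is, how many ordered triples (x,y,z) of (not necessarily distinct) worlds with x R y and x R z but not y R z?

0

R is Euclidean; there are no such tuples.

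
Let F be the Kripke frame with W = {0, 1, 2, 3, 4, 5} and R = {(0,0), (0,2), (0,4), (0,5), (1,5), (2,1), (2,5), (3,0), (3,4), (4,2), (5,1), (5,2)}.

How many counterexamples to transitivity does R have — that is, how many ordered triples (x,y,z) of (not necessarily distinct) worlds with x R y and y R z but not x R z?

12

Enumerating: (0,2,1), (0,5,1), (1,5,1), (1,5,2), (2,5,2), (3,0,2), (3,0,5), (3,4,2), (4,2,1), (4,2,5), (5,1,5), (5,2,5).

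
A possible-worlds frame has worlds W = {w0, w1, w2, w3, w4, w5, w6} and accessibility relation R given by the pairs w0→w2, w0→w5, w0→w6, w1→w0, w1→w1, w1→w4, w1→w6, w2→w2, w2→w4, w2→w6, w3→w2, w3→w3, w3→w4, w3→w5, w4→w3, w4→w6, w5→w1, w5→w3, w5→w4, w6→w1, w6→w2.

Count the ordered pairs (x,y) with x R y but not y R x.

10

Enumerating: (w0,w2), (w0,w5), (w0,w6), (w1,w0), (w1,w4), (w2,w4), (w3,w2), (w4,w6), (w5,w1), (w5,w4).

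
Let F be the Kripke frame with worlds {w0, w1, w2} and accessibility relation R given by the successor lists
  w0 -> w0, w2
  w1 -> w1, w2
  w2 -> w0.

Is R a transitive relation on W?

Transitive: no — w1 R w2 and w2 R w0, but not w1 R w0.

No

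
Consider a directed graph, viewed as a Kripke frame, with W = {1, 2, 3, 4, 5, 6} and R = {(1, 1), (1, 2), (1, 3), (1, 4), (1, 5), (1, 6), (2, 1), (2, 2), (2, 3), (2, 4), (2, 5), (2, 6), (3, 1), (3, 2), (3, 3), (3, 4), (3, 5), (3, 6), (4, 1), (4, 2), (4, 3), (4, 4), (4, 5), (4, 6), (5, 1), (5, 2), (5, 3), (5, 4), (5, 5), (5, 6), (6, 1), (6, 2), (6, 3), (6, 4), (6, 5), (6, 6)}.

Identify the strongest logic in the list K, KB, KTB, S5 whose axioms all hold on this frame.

S5

Symmetric (axiom B): yes — every pair in R has its reverse in R.
Reflexive (axiom T): yes — every world is R-related to itself.
Euclidean (axiom 5): yes — any two successors of a common world are R-related.
So F validates K, KB, KTB, S5. The strongest is S5.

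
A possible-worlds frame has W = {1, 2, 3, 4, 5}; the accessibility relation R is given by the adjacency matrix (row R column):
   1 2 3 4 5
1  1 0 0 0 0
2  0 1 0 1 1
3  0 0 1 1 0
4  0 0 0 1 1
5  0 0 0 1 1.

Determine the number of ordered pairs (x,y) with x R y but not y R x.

3

Enumerating: (2,4), (2,5), (3,4).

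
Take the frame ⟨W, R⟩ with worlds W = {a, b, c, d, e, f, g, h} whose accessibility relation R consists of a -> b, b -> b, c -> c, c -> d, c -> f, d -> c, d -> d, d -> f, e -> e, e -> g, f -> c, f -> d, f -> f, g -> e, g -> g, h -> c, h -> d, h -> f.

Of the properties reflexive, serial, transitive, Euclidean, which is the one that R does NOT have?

reflexive

Reflexive: no — a is not related to itself.
Serial: yes — every world has a successor (e.g. a R b).
Transitive: yes — every two-step R-path is closed by a direct edge.
Euclidean: yes — any two successors of a common world are R-related.
Only reflexive fails.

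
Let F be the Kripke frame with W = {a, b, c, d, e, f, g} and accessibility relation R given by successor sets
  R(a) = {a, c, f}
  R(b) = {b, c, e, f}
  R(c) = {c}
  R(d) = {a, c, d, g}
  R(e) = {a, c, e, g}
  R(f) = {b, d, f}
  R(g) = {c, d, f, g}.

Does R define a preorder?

Reflexive: yes — every world is R-related to itself.
Transitive: no — a R f and f R b, but not a R b.
So R is not a preorder.

No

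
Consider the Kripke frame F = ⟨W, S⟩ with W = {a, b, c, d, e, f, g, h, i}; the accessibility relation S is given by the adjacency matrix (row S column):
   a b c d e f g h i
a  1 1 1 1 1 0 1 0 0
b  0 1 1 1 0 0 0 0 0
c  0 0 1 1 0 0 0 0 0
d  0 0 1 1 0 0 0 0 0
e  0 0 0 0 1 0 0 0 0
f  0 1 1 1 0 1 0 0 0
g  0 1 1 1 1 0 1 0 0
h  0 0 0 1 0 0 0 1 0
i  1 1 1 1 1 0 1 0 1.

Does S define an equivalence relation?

No

Reflexive: yes — every world is S-related to itself.
Symmetric: no — a S b but not b S a.
Transitive: no — h S d and d S c, but not h S c.
So S is not an equivalence relation.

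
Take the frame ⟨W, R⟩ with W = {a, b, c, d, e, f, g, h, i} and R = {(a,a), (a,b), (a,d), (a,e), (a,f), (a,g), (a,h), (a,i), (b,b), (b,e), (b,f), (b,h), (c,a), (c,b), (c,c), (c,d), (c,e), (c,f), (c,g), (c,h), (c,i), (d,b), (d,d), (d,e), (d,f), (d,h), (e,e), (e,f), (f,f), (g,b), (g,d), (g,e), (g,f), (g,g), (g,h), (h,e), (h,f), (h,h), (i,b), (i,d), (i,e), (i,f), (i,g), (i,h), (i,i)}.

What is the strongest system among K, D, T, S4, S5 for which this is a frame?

S4

Serial (axiom D): yes — every world has a successor (e.g. a R a).
Reflexive (axiom T): yes — every world is R-related to itself.
Transitive (axiom 4): yes — every two-step R-path is closed by a direct edge.
Euclidean (axiom 5): no — a R b and a R d, but not b R d.
So F validates K, D, T, S4; S5 would additionally require R to be Euclidean. The strongest is S4.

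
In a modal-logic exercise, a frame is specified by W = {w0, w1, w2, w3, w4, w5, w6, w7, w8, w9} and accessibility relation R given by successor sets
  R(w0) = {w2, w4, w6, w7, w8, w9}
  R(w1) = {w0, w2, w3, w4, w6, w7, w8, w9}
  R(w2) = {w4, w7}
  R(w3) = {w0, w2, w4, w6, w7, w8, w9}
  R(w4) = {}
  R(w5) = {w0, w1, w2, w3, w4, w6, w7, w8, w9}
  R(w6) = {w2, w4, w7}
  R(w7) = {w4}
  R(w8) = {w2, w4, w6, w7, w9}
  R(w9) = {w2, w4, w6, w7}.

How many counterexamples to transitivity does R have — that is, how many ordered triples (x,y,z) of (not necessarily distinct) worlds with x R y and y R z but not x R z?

0

R is transitive; there are no such tuples.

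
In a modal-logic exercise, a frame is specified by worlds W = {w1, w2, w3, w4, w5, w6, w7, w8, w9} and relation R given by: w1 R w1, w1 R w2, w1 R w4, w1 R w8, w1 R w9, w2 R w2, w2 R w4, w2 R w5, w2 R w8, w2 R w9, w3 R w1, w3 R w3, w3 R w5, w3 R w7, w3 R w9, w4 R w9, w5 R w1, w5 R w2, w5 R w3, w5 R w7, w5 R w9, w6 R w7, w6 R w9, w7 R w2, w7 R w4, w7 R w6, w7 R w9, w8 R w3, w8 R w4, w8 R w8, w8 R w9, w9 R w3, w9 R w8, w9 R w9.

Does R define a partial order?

No

Reflexive: no — w4 is not related to itself.
Transitive: no — w1 R w2 and w2 R w5, but not w1 R w5.
Antisymmetric: no — w2 R w5 and w5 R w2 with w2 ≠ w5.
So R is not a partial order.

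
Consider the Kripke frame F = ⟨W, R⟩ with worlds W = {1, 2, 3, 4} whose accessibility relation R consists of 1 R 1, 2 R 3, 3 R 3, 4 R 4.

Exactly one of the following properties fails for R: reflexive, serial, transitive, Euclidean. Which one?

reflexive

Reflexive: no — 2 is not related to itself.
Serial: yes — every world has a successor (e.g. 1 R 1).
Transitive: yes — every two-step R-path is closed by a direct edge.
Euclidean: yes — any two successors of a common world are R-related.
Only reflexive fails.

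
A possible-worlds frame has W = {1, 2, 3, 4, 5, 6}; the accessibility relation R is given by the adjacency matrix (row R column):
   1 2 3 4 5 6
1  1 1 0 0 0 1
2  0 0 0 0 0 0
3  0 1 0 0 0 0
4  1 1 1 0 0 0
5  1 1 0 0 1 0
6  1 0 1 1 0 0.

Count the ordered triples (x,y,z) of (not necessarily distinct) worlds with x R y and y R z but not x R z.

8

Enumerating: (1,6,3), (1,6,4), (4,1,6), (5,1,6), (6,1,2), (6,1,6), (6,3,2), (6,4,2).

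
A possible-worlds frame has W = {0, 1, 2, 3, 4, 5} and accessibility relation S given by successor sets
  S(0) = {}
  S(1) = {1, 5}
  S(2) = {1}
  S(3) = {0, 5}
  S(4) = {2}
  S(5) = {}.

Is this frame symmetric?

Symmetric: no — 1 S 5 but not 5 S 1.

No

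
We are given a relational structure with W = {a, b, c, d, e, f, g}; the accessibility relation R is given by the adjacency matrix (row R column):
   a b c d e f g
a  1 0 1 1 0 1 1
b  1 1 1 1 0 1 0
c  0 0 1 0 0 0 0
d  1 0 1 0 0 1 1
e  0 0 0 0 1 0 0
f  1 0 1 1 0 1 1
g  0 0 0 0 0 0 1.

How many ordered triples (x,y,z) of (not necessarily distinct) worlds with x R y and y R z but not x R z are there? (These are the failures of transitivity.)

5

Enumerating: (b,a,g), (b,d,g), (b,f,g), (d,a,d), (d,f,d).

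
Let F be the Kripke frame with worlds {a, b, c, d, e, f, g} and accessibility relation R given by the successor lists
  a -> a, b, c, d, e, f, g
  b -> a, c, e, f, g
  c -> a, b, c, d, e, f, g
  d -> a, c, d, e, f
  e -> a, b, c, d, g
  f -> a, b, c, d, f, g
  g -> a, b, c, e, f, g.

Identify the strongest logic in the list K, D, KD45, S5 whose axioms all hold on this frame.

D

Serial (axiom D): yes — every world has a successor (e.g. a R a).
Euclidean (axiom 5): no — a R b and a R d, but not b R d.
Transitive (axiom 4): no — b R a and a R d, but not b R d.
Reflexive (axiom T): no — b is not related to itself.
So F validates K, D; KD45 would additionally require R to be Euclidean and transitive. The strongest is D.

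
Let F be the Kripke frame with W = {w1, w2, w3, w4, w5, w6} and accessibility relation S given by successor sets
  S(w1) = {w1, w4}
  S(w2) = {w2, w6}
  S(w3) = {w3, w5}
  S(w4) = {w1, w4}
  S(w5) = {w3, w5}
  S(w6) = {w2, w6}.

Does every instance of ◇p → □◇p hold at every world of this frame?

By correspondence theory, 5 is valid on a frame iff S is Euclidean.
Euclidean: yes — any two successors of a common world are S-related.

Yes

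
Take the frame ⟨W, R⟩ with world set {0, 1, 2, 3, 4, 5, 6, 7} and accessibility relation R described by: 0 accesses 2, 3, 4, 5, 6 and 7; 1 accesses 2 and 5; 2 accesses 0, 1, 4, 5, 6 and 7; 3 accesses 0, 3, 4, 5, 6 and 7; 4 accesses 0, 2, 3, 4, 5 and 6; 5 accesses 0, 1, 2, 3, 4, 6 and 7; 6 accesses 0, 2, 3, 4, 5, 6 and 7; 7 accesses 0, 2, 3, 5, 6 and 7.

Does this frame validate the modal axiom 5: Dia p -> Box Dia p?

No

The schema 5 characterises exactly the Euclidean frames.
Euclidean: no — 0 R 2 and 0 R 3, but not 2 R 3.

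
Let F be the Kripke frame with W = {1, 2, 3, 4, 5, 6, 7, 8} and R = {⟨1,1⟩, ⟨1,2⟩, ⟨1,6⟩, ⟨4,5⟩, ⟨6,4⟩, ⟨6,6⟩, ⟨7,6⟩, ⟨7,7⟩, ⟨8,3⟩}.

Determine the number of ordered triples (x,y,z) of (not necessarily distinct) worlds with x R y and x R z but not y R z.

10

Enumerating: (1,2,1), (1,2,2), (1,2,6), (1,6,1), (1,6,2), (4,5,5), (6,4,4), (6,4,6), (7,6,7), (8,3,3).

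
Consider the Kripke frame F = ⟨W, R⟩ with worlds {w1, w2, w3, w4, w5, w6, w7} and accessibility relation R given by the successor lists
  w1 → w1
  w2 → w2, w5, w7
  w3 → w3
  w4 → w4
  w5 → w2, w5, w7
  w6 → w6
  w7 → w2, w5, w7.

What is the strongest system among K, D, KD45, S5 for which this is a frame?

S5

Serial (axiom D): yes — every world has a successor (e.g. w1 R w1).
Euclidean (axiom 5): yes — any two successors of a common world are R-related.
Transitive (axiom 4): yes — every two-step R-path is closed by a direct edge.
Reflexive (axiom T): yes — every world is R-related to itself.
So F validates K, D, KD45, S5. The strongest is S5.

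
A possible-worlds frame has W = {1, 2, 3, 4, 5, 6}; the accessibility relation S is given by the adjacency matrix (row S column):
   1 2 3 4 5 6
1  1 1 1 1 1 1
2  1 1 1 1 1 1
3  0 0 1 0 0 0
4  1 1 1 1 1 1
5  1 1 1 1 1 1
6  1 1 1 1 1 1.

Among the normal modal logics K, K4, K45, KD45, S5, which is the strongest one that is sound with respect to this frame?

Transitive (axiom 4): yes — every two-step S-path is closed by a direct edge.
Euclidean (axiom 5): no — 1 S 3 and 1 S 2, but not 3 S 2.
Serial (axiom D): yes — every world has a successor (e.g. 1 S 1).
Reflexive (axiom T): yes — every world is S-related to itself.
So F validates K, K4; K45 would additionally require S to be Euclidean. The strongest is K4.

K4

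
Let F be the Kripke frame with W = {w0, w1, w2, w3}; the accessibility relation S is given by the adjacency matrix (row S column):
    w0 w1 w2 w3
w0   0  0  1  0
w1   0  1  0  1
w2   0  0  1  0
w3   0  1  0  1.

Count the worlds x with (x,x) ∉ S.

1

Enumerating: w0.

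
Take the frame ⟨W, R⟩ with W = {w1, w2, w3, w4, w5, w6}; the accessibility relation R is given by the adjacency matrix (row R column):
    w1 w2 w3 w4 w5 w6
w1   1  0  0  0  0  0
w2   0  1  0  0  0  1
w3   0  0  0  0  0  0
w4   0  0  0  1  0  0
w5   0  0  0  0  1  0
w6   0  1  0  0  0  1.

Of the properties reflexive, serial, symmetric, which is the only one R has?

symmetric

Reflexive: no — w3 is not related to itself.
Serial: no — w3 has no R-successor.
Symmetric: yes — every pair in R has its reverse in R.
Only symmetric holds.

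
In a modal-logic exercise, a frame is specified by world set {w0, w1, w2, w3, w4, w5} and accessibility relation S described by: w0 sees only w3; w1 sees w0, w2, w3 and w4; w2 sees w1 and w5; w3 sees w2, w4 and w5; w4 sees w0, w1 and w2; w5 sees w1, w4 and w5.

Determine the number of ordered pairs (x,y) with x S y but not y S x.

11

Enumerating: (w0,w3), (w1,w0), (w1,w3), (w2,w5), (w3,w2), (w3,w4), (w3,w5), (w4,w0), (w4,w2), (w5,w1), (w5,w4).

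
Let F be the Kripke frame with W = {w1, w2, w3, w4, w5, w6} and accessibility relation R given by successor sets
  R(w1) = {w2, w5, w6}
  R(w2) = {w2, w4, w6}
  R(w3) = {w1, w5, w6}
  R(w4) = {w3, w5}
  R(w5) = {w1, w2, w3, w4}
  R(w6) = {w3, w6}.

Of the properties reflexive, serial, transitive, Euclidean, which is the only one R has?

serial

Reflexive: no — w1 is not related to itself.
Serial: yes — every world has a successor (e.g. w1 R w2).
Transitive: no — w1 R w2 and w2 R w4, but not w1 R w4.
Euclidean: no — w1 R w2 and w1 R w5, but not w2 R w5.
Only serial holds.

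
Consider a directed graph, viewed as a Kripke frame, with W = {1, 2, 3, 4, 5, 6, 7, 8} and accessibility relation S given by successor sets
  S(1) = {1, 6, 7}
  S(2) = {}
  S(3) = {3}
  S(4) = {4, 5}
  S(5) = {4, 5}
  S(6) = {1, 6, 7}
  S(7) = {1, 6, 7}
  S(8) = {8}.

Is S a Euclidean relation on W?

Euclidean: yes — any two successors of a common world are S-related.

Yes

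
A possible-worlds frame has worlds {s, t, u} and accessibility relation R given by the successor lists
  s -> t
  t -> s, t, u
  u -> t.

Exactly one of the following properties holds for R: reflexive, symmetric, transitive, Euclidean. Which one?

symmetric

Reflexive: no — s is not related to itself.
Symmetric: yes — every pair in R has its reverse in R.
Transitive: no — s R t and t R u, but not s R u.
Euclidean: no — t R s and t R u, but not s R u.
Only symmetric holds.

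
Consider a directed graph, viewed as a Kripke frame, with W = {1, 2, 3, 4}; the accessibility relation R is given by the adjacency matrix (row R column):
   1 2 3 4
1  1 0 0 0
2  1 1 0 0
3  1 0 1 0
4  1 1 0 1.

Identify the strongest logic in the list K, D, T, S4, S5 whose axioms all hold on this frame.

Serial (axiom D): yes — every world has a successor (e.g. 1 R 1).
Reflexive (axiom T): yes — every world is R-related to itself.
Transitive (axiom 4): yes — every two-step R-path is closed by a direct edge.
Euclidean (axiom 5): no — 4 R 1 and 4 R 2, but not 1 R 2.
So F validates K, D, T, S4; S5 would additionally require R to be Euclidean. The strongest is S4.

S4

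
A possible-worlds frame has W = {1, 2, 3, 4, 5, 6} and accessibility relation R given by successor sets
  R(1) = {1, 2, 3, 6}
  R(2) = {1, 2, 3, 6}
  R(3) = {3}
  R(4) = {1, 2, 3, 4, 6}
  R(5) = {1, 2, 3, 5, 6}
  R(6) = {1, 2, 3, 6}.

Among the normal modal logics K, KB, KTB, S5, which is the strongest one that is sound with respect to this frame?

K

Symmetric (axiom B): no — 1 R 3 but not 3 R 1.
Reflexive (axiom T): yes — every world is R-related to itself.
Euclidean (axiom 5): no — 1 R 3 and 1 R 2, but not 3 R 2.
So F validates K; KB would additionally require R to be symmetric. The strongest is K.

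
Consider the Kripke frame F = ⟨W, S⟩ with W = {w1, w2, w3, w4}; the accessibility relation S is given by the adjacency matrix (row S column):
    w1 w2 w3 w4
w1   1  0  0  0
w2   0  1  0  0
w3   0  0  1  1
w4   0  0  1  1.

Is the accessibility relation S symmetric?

Yes

Symmetric: yes — every pair in S has its reverse in S.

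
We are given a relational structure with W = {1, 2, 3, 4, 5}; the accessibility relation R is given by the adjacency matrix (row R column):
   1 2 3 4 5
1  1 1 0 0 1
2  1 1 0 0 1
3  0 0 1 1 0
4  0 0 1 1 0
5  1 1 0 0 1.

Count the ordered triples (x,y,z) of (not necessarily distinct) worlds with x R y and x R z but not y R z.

R is Euclidean; there are no such tuples.

0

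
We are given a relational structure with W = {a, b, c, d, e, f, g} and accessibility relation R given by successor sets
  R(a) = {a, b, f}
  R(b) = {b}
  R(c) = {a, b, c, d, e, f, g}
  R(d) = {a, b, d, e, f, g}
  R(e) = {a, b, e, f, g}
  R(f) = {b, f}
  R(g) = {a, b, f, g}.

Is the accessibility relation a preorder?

Reflexive: yes — every world is R-related to itself.
Transitive: yes — every two-step R-path is closed by a direct edge.
So R is a preorder.

Yes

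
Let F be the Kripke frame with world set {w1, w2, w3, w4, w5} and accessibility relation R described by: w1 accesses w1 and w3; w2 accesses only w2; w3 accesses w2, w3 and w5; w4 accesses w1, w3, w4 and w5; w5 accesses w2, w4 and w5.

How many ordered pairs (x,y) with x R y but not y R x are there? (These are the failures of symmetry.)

Enumerating: (w1,w3), (w3,w2), (w3,w5), (w4,w1), (w4,w3), (w5,w2).

6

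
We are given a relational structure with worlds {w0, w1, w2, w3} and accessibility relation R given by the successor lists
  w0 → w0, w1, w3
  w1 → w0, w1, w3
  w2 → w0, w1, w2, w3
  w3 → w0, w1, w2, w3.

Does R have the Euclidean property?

Euclidean: no — w3 R w0 and w3 R w2, but not w0 R w2.

No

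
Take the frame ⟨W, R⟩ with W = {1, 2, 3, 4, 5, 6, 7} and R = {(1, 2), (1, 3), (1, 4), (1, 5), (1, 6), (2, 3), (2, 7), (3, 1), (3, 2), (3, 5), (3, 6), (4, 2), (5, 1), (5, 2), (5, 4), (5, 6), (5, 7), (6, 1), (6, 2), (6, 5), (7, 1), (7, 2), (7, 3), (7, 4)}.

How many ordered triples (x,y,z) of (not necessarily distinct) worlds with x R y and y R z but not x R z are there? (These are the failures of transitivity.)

38

Enumerating: (1,2,7), (1,3,1), (1,5,1), (1,5,7), (1,6,1), (2,3,1), (2,3,2), (2,3,5), (2,3,6), (2,7,1), (2,7,2), (2,7,4), … and 26 more.
Total: 38.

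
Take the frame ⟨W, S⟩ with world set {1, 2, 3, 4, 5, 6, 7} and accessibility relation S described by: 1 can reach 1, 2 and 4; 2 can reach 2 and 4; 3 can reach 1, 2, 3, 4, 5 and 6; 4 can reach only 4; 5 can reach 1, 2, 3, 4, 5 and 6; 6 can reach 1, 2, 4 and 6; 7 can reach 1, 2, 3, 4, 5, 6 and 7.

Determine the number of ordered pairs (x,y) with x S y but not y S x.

20

Enumerating: (1,2), (1,4), (2,4), (3,1), (3,2), (3,4), (3,6), (5,1), (5,2), (5,4), (5,6), (6,1), … and 8 more.
Total: 20.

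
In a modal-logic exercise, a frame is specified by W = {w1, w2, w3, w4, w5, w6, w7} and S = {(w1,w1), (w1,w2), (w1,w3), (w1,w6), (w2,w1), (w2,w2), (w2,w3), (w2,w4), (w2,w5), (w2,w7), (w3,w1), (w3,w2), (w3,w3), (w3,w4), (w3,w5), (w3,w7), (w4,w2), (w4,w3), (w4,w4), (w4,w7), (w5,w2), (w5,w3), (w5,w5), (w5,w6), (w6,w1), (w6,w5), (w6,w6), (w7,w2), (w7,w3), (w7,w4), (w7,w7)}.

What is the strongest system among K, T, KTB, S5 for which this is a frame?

KTB

Reflexive (axiom T): yes — every world is S-related to itself.
Symmetric (axiom B): yes — every pair in S has its reverse in S.
Euclidean (axiom 5): no — w1 S w2 and w1 S w6, but not w2 S w6.
So F validates K, T, KTB; S5 would additionally require S to be Euclidean. The strongest is KTB.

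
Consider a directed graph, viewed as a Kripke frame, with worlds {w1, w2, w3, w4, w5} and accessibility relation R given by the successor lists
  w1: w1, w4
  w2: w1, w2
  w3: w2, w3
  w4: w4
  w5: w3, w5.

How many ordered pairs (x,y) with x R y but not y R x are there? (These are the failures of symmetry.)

Enumerating: (w1,w4), (w2,w1), (w3,w2), (w5,w3).

4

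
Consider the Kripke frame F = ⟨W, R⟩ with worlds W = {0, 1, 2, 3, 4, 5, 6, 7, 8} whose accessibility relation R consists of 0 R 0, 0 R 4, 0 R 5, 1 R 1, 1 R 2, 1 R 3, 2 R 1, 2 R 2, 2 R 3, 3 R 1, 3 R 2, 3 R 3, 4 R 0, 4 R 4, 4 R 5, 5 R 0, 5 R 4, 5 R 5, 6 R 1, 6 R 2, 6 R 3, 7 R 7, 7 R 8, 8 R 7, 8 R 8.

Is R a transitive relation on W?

Transitive: yes — every two-step R-path is closed by a direct edge.

Yes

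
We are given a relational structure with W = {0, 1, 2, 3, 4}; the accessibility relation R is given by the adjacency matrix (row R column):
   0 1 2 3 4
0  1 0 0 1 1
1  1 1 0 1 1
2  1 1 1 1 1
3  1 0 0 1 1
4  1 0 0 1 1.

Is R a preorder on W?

Reflexive: yes — every world is R-related to itself.
Transitive: yes — every two-step R-path is closed by a direct edge.
So R is a preorder.

Yes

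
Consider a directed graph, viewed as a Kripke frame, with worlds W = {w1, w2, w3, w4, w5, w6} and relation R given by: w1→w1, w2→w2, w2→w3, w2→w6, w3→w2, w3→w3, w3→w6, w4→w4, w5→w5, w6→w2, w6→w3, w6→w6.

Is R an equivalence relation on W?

Yes

Reflexive: yes — every world is R-related to itself.
Symmetric: yes — every pair in R has its reverse in R.
Transitive: yes — every two-step R-path is closed by a direct edge.
So R is an equivalence relation.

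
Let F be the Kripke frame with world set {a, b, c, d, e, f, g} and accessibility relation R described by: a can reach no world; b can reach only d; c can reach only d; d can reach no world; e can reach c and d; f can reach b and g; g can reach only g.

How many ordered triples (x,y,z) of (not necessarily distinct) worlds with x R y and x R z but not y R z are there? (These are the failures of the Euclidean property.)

8

Enumerating: (b,d,d), (c,d,d), (e,c,c), (e,d,c), (e,d,d), (f,b,b), (f,b,g), (f,g,b).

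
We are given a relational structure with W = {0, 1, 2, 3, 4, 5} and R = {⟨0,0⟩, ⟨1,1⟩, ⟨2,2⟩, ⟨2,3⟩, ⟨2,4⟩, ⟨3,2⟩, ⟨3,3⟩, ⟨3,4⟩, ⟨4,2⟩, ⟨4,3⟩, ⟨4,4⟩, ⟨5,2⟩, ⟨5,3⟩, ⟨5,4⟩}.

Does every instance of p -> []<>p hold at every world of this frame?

No

By correspondence theory, B is valid on a frame iff R is symmetric.
Symmetric: no — 5 R 2 but not 2 R 5.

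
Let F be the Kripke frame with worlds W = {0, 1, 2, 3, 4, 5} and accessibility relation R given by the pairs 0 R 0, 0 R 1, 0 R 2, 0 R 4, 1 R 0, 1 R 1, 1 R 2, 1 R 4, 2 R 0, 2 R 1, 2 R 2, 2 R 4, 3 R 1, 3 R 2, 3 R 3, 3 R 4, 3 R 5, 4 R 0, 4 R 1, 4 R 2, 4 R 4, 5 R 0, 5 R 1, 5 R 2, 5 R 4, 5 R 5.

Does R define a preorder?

No

Reflexive: yes — every world is R-related to itself.
Transitive: no — 3 R 1 and 1 R 0, but not 3 R 0.
So R is not a preorder.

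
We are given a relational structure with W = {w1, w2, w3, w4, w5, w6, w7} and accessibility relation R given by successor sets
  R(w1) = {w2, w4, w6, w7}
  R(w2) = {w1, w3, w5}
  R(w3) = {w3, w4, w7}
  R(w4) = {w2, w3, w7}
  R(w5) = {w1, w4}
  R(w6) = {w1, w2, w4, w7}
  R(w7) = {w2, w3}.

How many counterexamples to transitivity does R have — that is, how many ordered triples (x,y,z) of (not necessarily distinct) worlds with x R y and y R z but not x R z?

Enumerating: (w1,w2,w1), (w1,w2,w3), (w1,w2,w5), (w1,w4,w3), (w1,w6,w1), (w1,w7,w3), (w2,w1,w2), (w2,w1,w4), (w2,w1,w6), (w2,w1,w7), (w2,w3,w4), (w2,w3,w7), … and 21 more.
Total: 33.

33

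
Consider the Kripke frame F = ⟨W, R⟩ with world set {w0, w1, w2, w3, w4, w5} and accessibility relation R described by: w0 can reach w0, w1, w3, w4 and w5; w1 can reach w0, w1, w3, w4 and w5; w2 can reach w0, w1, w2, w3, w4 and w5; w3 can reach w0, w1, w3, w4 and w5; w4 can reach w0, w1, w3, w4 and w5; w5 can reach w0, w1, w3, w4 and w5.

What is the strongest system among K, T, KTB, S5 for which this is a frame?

Reflexive (axiom T): yes — every world is R-related to itself.
Symmetric (axiom B): no — w2 R w0 but not w0 R w2.
Euclidean (axiom 5): no — w2 R w0 and w2 R w2, but not w0 R w2.
So F validates K, T; KTB would additionally require R to be symmetric. The strongest is T.

T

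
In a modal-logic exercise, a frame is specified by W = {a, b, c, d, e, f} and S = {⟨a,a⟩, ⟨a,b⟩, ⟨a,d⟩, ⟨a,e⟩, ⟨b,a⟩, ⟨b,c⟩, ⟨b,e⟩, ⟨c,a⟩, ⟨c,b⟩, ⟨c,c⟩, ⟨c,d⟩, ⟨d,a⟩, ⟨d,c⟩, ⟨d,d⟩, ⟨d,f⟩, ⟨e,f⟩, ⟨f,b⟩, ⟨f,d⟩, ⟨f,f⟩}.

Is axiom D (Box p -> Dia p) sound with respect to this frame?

Yes

The schema D characterises exactly the serial frames.
Serial: yes — every world has a successor (e.g. a S a).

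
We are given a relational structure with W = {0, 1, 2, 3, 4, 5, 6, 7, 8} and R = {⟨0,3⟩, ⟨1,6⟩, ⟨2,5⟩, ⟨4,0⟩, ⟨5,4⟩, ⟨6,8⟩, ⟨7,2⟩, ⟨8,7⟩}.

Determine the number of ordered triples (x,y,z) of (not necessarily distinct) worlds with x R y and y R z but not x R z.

Enumerating: (1,6,8), (2,5,4), (4,0,3), (5,4,0), (6,8,7), (7,2,5), (8,7,2).

7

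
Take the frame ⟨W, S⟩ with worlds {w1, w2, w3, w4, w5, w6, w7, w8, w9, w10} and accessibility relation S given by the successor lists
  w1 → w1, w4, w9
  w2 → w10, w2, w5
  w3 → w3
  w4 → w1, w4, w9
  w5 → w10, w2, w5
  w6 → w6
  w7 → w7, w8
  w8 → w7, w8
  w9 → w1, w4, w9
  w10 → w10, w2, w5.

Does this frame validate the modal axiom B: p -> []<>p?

By correspondence theory, B is valid on a frame iff S is symmetric.
Symmetric: yes — every pair in S has its reverse in S.

Yes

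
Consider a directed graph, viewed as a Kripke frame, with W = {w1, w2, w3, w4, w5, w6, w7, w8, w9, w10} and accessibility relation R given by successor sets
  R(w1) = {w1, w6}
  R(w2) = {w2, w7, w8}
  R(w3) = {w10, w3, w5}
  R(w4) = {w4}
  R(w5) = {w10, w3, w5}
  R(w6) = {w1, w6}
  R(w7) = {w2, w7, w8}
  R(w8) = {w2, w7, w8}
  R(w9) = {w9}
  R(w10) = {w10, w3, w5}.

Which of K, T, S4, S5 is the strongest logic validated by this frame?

S5

Reflexive (axiom T): yes — every world is R-related to itself.
Transitive (axiom 4): yes — every two-step R-path is closed by a direct edge.
Euclidean (axiom 5): yes — any two successors of a common world are R-related.
So F validates K, T, S4, S5. The strongest is S5.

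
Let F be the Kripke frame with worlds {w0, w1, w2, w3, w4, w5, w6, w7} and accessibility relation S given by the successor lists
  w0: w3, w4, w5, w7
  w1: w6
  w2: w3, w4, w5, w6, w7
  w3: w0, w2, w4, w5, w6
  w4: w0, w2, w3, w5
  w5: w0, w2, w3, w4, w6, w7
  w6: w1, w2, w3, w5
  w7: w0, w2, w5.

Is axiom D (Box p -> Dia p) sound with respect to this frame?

Yes

By correspondence theory, D is valid on a frame iff S is serial.
Serial: yes — every world has a successor (e.g. w0 S w3).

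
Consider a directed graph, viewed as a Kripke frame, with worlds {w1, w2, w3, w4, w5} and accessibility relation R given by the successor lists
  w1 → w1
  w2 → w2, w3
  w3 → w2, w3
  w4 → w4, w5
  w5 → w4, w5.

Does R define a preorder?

Reflexive: yes — every world is R-related to itself.
Transitive: yes — every two-step R-path is closed by a direct edge.
So R is a preorder.

Yes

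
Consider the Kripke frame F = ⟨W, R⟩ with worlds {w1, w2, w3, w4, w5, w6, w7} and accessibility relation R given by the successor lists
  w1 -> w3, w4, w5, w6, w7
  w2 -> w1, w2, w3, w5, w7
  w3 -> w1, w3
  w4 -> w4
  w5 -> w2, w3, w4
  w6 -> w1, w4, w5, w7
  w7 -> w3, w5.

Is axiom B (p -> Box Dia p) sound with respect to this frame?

By correspondence theory, B is valid on a frame iff R is symmetric.
Symmetric: no — w1 R w4 but not w4 R w1.

No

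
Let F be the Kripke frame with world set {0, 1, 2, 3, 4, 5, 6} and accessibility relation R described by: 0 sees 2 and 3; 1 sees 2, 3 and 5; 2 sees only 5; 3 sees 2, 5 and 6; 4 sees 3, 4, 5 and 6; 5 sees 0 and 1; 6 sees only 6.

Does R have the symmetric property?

Symmetric: no — 0 R 2 but not 2 R 0.

No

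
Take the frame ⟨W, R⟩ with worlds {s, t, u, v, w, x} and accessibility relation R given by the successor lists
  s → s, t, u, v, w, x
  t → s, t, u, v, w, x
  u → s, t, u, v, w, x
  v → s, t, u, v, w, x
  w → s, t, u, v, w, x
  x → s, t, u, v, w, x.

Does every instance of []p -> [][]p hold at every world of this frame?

Yes

The schema 4 characterises exactly the transitive frames.
Transitive: yes — every two-step R-path is closed by a direct edge.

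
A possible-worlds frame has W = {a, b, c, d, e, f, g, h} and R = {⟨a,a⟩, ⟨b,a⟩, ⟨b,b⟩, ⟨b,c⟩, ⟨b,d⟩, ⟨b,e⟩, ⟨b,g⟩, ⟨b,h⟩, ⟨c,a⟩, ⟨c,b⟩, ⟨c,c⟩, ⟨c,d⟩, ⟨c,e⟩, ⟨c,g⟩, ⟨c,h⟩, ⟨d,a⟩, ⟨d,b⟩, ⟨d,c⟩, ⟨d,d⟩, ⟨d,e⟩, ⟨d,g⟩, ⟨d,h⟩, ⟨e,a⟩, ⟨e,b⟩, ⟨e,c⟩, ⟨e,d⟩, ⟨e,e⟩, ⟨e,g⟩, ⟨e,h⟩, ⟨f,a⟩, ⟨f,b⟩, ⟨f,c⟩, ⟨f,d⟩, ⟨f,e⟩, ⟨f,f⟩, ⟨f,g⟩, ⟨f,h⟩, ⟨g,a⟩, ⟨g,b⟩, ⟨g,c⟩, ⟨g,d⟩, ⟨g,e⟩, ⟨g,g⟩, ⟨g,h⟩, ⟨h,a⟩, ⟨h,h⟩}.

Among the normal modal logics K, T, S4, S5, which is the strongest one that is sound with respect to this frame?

Reflexive (axiom T): yes — every world is R-related to itself.
Transitive (axiom 4): yes — every two-step R-path is closed by a direct edge.
Euclidean (axiom 5): no — b R a and b R c, but not a R c.
So F validates K, T, S4; S5 would additionally require R to be Euclidean. The strongest is S4.

S4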